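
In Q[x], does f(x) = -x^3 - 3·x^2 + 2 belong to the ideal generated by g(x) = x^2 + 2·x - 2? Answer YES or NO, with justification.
In Q[x] the ideal (g) consists of all multiples of g, so f ∈ (g) iff g | f, i.e. iff the remainder of f on division by g is 0. Divide f by g (g is monic, so eliminate the leading term of the running remainder at each step):
  leading term -x^3: subtract (-x)·g(x) = -x^3 - 2·x^2 + 2·x, leaving -x^2 - 2·x + 2
  leading term -x^2: subtract (-1)·g(x) = -x^2 - 2·x + 2, leaving 0
The remainder is 0, so f(x) = g(x) · h(x) with h(x) = -x - 1. Hence g | f, i.e. f ∈ (g).

Final answer: YES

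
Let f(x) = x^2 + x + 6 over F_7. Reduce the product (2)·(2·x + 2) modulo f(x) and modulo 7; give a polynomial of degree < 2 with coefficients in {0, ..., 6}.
Multiply as integer polynomials: a · b = 4·x + 4. Reducing coefficients mod 7: a · b ≡ 4·x + 4. This already has degree < 2, so no reduction by f is needed. Hence a · b ≡ 4·x + 4 in F_7[x]/(f).

Final answer: a · b ≡ 4·x + 4 (mod f(x))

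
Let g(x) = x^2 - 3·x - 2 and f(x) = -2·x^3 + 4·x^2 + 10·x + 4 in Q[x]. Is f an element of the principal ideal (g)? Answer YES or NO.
YES

In Q[x] the ideal (g) consists of all multiples of g, so f ∈ (g) iff g | f, i.e. iff the remainder of f on division by g is 0. Divide f by g (g is monic, so eliminate the leading term of the running remainder at each step):
  leading term -2·x^3: subtract (-2·x)·g(x) = -2·x^3 + 6·x^2 + 4·x, leaving -2·x^2 + 6·x + 4
  leading term -2·x^2: subtract (-2)·g(x) = -2·x^2 + 6·x + 4, leaving 0
The remainder is 0, so f(x) = g(x) · h(x) with h(x) = -2·x - 2. Hence g | f, i.e. f ∈ (g).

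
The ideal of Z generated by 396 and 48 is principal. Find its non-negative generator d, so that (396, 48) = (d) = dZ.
In the PID Z, (a, b) is generated by gcd(a, b). Compute gcd(396, 48) with the extended Euclidean algorithm, tracking rows (r, s, t) with s·396 + t·48 = r:
  row A: (396, 1, 0)   [1·396 + 0·48 = 396]
  row B: (48, 0, 1)   [0·396 + 1·48 = 48]
  396 = 8·48 + 12   → row C = row A − 8·row B = (12, 1, −8)   [check: 1·396 − 8·48 = 12]
  48 = 4·12 + 0   → remainder 0, stop. gcd = 12 (last nonzero row C).
So gcd(396, 48) = 12, with Bézout identity 1·396 − 8·48 = 12. Containment (⊇): the Bézout identity exhibits 12 as an element of (396, 48), giving (12) ⊆ (396, 48). Containment (⊆): since 12 | 396 and 12 | 48 (396 = 12·33, 48 = 12·4), every Z-linear combination of 396 and 48 is divisible by 12, so (396, 48) ⊆ (12). Therefore (396, 48) = (12), d = 12.

Final answer: (396, 48) = (12); d = 12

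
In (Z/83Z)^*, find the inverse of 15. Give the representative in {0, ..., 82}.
Apply the extended Euclidean algorithm to (83, 15), tracking rows (r, s, t) with s·83 + t·15 = r. Each division r_prev = q·r_cur + r_new produces the new row as (previous row) − q·(current row):
  row A: (83, 1, 0)   [1·83 + 0·15 = 83]
  row B: (15, 0, 1)   [0·83 + 1·15 = 15]
  83 = 5·15 + 8   → row C = row A − 5·row B = (8, 1, −5)   [check: 1·83 − 5·15 = 8]
  15 = 1·8 + 7   → row D = row B − 1·row C = (7, −1, 6)   [check: −1·83 + 6·15 = 7]
  8 = 1·7 + 1   → row E = row C − 1·row D = (1, 2, −11)   [check: 2·83 − 11·15 = 1]
  7 = 7·1 + 0   → remainder 0, stop. gcd = 1 (last nonzero row E).
The gcd is 1, so 15 is invertible mod 83. The last nonzero row gives 2·83 − 11·15 = 1, so t = −11. So 15^(−1) ≡ −11 ≡ 72 (mod 83). Verify: 15 · 72 = 1080 ≡ 1 (mod 83). ✓

Final answer: 15^(−1) ≡ 72 (mod 83)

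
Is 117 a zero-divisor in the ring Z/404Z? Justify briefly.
gcd(117, 404) = 1, so 117 is a unit in Z/404Z (it has a multiplicative inverse). A unit cannot be a zero-divisor: if 117·b ≡ 0 then multiplying both sides by 117^(−1) gives b ≡ 0. So 117 is not a zero-divisor.

Final answer: NO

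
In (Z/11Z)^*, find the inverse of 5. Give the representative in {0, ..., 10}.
5^(−1) ≡ 9 (mod 11)

Apply the extended Euclidean algorithm to (11, 5), tracking rows (r, s, t) with s·11 + t·5 = r. Each division r_prev = q·r_cur + r_new produces the new row as (previous row) − q·(current row):
  row A: (11, 1, 0)   [1·11 + 0·5 = 11]
  row B: (5, 0, 1)   [0·11 + 1·5 = 5]
  11 = 2·5 + 1   → row C = row A − 2·row B = (1, 1, −2)   [check: 1·11 − 2·5 = 1]
  5 = 5·1 + 0   → remainder 0, stop. gcd = 1 (last nonzero row C).
The gcd is 1, so 5 is invertible mod 11. The last nonzero row gives 1·11 − 2·5 = 1, so t = −2. So 5^(−1) ≡ −2 ≡ 9 (mod 11). Verify: 5 · 9 = 45 ≡ 1 (mod 11). ✓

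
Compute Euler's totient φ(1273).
φ is multiplicative, with φ(p^e) = p^e − p^(e−1). Factorise 1273 = 19 · 67. Then
  φ(1273) = (19 − 1) · (67 − 1) = 18 · 66 = 1188.

Final answer: φ(1273) = 1188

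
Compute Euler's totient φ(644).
φ(644) = 264

φ is multiplicative, with φ(p^e) = p^e − p^(e−1). Factorise 644 = 2^2 · 7 · 23. Then
  φ(644) = (2^2 − 2^1) · (7 − 1) · (23 − 1) = 2 · 6 · 22 = 264.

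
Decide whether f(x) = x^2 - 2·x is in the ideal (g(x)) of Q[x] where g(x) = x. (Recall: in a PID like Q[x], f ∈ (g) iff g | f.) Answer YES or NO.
YES

In Q[x] the ideal (g) consists of all multiples of g, so f ∈ (g) iff g | f, i.e. iff the remainder of f on division by g is 0. Divide f by g (g is monic, so eliminate the leading term of the running remainder at each step):
  leading term x^2: subtract (x)·g(x) = x^2, leaving -2·x
  leading term -2·x: subtract (-2)·g(x) = -2·x, leaving 0
The remainder is 0, so f(x) = g(x) · h(x) with h(x) = x - 2. Hence g | f, i.e. f ∈ (g).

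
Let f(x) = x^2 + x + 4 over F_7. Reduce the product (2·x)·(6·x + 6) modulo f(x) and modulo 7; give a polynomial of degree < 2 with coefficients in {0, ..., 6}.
Multiply as integer polynomials: a · b = 12·x^2 + 12·x. Reducing coefficients mod 7: a · b ≡ 5·x^2 + 5·x. Now divide by f(x) = x^2 + x + 4 in F_7[x], eliminating the leading term at each step:
  leading term 5·x^2: subtract (5)·f(x) = 5·x^2 + 5·x + 6, leaving 1 (coefficients mod 7)
The degree is now < 2, so this is the remainder. Hence a · b ≡ 1 in F_7[x]/(f).

Final answer: a · b ≡ 1 (mod f(x))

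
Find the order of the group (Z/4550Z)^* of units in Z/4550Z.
(Z/4550Z)^* consists of the classes a with gcd(a, 4550) = 1, so its order is φ(4550). φ is multiplicative, with φ(p^e) = p^e − p^(e−1). Factorise 4550 = 2 · 5^2 · 7 · 13. Then
  φ(4550) = (2 − 1) · (5^2 − 5^1) · (7 − 1) · (13 − 1) = 1 · 20 · 6 · 12 = 1440.
Thus |(Z/4550Z)^*| = 1440.

Final answer: |(Z/4550Z)^*| = 1440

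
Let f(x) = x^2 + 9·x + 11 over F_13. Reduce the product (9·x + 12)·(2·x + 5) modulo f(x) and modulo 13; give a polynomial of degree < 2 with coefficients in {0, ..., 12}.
a · b ≡ 11·x + 5 (mod f(x))

Multiply as integer polynomials: a · b = 18·x^2 + 69·x + 60. Reducing coefficients mod 13: a · b ≡ 5·x^2 + 4·x + 8. Now divide by f(x) = x^2 + 9·x + 11 in F_13[x], eliminating the leading term at each step:
  leading term 5·x^2: subtract (5)·f(x) = 5·x^2 + 6·x + 3, leaving 11·x + 5 (coefficients mod 13)
The degree is now < 2, so this is the remainder. Hence a · b ≡ 11·x + 5 in F_13[x]/(f).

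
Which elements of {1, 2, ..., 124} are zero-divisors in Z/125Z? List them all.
An element a ∈ Z/125Z (with a ≠ 0) is a zero-divisor iff gcd(a, 125) > 1 (because a is a unit precisely when gcd(a, n) = 1, and in Z/nZ every nonzero, non-unit element is a zero-divisor). Scan a = 1, ..., 124 and keep those with gcd(a, 125) > 1:
  gcd(5, 125) = 5, gcd(10, 125) = 5, gcd(15, 125) = 5, gcd(20, 125) = 5, gcd(25, 125) = 25, gcd(30, 125) = 5, gcd(35, 125) = 5, gcd(40, 125) = 5, gcd(45, 125) = 5, gcd(50, 125) = 25, gcd(55, 125) = 5, gcd(60, 125) = 5, gcd(65, 125) = 5, gcd(70, 125) = 5, gcd(75, 125) = 25, gcd(80, 125) = 5, gcd(85, 125) = 5, gcd(90, 125) = 5, gcd(95, 125) = 5, gcd(100, 125) = 25, gcd(105, 125) = 5, gcd(110, 125) = 5, gcd(115, 125) = 5, gcd(120, 125) = 5.
All other a ∈ {1, ..., 124} have gcd(a, 125) = 1 and are units. So the nonzero zero-divisors are exactly the 24 values of a appearing in this scan.

Final answer: nonzero zero-divisors of Z/125Z = {5, 10, 15, 20, 25, 30, 35, 40, 45, 50, 55, 60, 65, 70, 75, 80, 85, 90, 95, 100, 105, 110, 115, 120}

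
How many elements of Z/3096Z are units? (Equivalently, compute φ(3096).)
Z/3096Z has φ(3096) = 1008 units

An element a ∈ Z/3096Z is a unit iff gcd(a, 3096) = 1, so the number of units is φ(3096). φ is multiplicative, with φ(p^e) = p^e − p^(e−1). Factorise 3096 = 2^3 · 3^2 · 43. Then
  φ(3096) = (2^3 − 2^2) · (3^2 − 3^1) · (43 − 1) = 4 · 6 · 42 = 1008.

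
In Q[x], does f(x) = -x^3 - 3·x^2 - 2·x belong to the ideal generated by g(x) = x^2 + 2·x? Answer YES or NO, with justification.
YES

In Q[x] the ideal (g) consists of all multiples of g, so f ∈ (g) iff g | f, i.e. iff the remainder of f on division by g is 0. Divide f by g (g is monic, so eliminate the leading term of the running remainder at each step):
  leading term -x^3: subtract (-x)·g(x) = -x^3 - 2·x^2, leaving -x^2 - 2·x
  leading term -x^2: subtract (-1)·g(x) = -x^2 - 2·x, leaving 0
The remainder is 0, so f(x) = g(x) · h(x) with h(x) = -x - 1. Hence g | f, i.e. f ∈ (g).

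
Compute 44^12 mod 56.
8

Use repeated squaring. Binary(12) = 1100. Walk through the bits of the exponent 12 left-to-right: at each bit after the leading one, square the running value, then multiply by 44 if the bit is 1 (always reducing mod 56):
  bit 1 = 1 (leading): start with 44.
  bit 2 = 1: square 44^2 = 1936 ≡ 32; bit is 1, so multiply 32·44 = 1408 ≡ 8 (mod 56).
  bit 3 = 0: square 8^2 = 64 ≡ 8 (mod 56).
  bit 4 = 0: square 8^2 = 64 ≡ 8 (mod 56).
Final value: 44^12 ≡ 8 (mod 56).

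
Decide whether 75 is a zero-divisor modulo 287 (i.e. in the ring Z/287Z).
NO

gcd(75, 287) = 1, so 75 is a unit in Z/287Z (it has a multiplicative inverse). A unit cannot be a zero-divisor: if 75·b ≡ 0 then multiplying both sides by 75^(−1) gives b ≡ 0. So 75 is not a zero-divisor.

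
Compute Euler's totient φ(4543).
φ(4543) = 3480

φ is multiplicative, with φ(p^e) = p^e − p^(e−1). Factorise 4543 = 7 · 11 · 59. Then
  φ(4543) = (7 − 1) · (11 − 1) · (59 − 1) = 6 · 10 · 58 = 3480.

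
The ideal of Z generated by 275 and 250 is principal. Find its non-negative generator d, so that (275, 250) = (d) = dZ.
In the PID Z, (a, b) is generated by gcd(a, b). Compute gcd(275, 250) with the extended Euclidean algorithm, tracking rows (r, s, t) with s·275 + t·250 = r:
  row A: (275, 1, 0)   [1·275 + 0·250 = 275]
  row B: (250, 0, 1)   [0·275 + 1·250 = 250]
  275 = 1·250 + 25   → row C = row A − 1·row B = (25, 1, −1)   [check: 1·275 − 1·250 = 25]
  250 = 10·25 + 0   → remainder 0, stop. gcd = 25 (last nonzero row C).
So gcd(275, 250) = 25, with Bézout identity 1·275 − 1·250 = 25. Containment (⊇): the Bézout identity exhibits 25 as an element of (275, 250), giving (25) ⊆ (275, 250). Containment (⊆): since 25 | 275 and 25 | 250 (275 = 25·11, 250 = 25·10), every Z-linear combination of 275 and 250 is divisible by 25, so (275, 250) ⊆ (25). Therefore (275, 250) = (25), d = 25.

Final answer: (275, 250) = (25); d = 25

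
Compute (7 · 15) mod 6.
Reduce the factors first: 7 ≡ 1, 15 ≡ 3 (mod 6), so 7 · 15 ≡ 1 · 3 (mod 6). 1 · 3 = 3. Dividing by 6: 3 = 0·6 + 3. So (7 · 15) mod 6 = 3.

Final answer: 3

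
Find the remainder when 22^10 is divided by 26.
Use repeated squaring. Binary(10) = 1010. Walk through the bits of the exponent 10 left-to-right: at each bit after the leading one, square the running value, then multiply by 22 if the bit is 1 (always reducing mod 26):
  bit 1 = 1 (leading): start with 22.
  bit 2 = 0: square 22^2 = 484 ≡ 16 (mod 26).
  bit 3 = 1: square 16^2 = 256 ≡ 22; bit is 1, so multiply 22·22 = 484 ≡ 16 (mod 26).
  bit 4 = 0: square 16^2 = 256 ≡ 22 (mod 26).
Final value: 22^10 ≡ 22 (mod 26).

Final answer: 22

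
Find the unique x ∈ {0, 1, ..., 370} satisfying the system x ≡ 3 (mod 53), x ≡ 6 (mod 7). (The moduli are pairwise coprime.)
x ≡ 321 (mod 371); the representative in [0, 371) is 321

The moduli 53, 7 are pairwise coprime, so by the CRT there is a unique solution mod 53·7 = 371.
Solve by successive substitution. Start with x ≡ 3 (mod 53).
  Combine with x ≡ 6 (mod 7): write x = 3 + 53·t and require 3 + 53·t ≡ 6 (mod 7), i.e. 53·t ≡ 6 − 3 ≡ 3 (mod 7). Since 53^(−1) ≡ 2 (mod 7) (53 ≡ 4 (mod 7)), t ≡ 2·3 ≡ 6 (mod 7). So x ≡ 3 + 53·6 = 321 (mod 371).
Unique solution in [0, 371): x = 321.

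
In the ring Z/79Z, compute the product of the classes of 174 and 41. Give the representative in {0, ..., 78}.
24

Reduce the factors first: 174 ≡ 16 (mod 79), so 174 · 41 ≡ 16 · 41 (mod 79). 16 · 41 = 656. Dividing by 79: 656 = 8·79 + 24. So (174 · 41) mod 79 = 24.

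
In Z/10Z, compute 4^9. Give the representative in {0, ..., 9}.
Use repeated squaring. Binary(9) = 1001. Walk through the bits of the exponent 9 left-to-right: at each bit after the leading one, square the running value, then multiply by 4 if the bit is 1 (always reducing mod 10):
  bit 1 = 1 (leading): start with 4.
  bit 2 = 0: square 4^2 = 16 ≡ 6 (mod 10).
  bit 3 = 0: square 6^2 = 36 ≡ 6 (mod 10).
  bit 4 = 1: square 6^2 = 36 ≡ 6; bit is 1, so multiply 6·4 = 24 ≡ 4 (mod 10).
Final value: 4^9 ≡ 4 (mod 10).

Final answer: 4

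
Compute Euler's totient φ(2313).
φ(2313) = 1536

φ is multiplicative, with φ(p^e) = p^e − p^(e−1). Factorise 2313 = 3^2 · 257. Then
  φ(2313) = (3^2 − 3^1) · (257 − 1) = 6 · 256 = 1536.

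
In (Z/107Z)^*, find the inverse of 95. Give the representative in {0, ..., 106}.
95^(−1) ≡ 98 (mod 107)

Apply the extended Euclidean algorithm to (107, 95), tracking rows (r, s, t) with s·107 + t·95 = r. Each division r_prev = q·r_cur + r_new produces the new row as (previous row) − q·(current row):
  row A: (107, 1, 0)   [1·107 + 0·95 = 107]
  row B: (95, 0, 1)   [0·107 + 1·95 = 95]
  107 = 1·95 + 12   → row C = row A − 1·row B = (12, 1, −1)   [check: 1·107 − 1·95 = 12]
  95 = 7·12 + 11   → row D = row B − 7·row C = (11, −7, 8)   [check: −7·107 + 8·95 = 11]
  12 = 1·11 + 1   → row E = row C − 1·row D = (1, 8, −9)   [check: 8·107 − 9·95 = 1]
  11 = 11·1 + 0   → remainder 0, stop. gcd = 1 (last nonzero row E).
The gcd is 1, so 95 is invertible mod 107. The last nonzero row gives 8·107 − 9·95 = 1, so t = −9. So 95^(−1) ≡ −9 ≡ 98 (mod 107). Verify: 95 · 98 = 9310 ≡ 1 (mod 107). ✓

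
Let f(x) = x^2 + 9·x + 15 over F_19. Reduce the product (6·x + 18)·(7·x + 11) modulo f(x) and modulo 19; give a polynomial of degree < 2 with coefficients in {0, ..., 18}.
a · b ≡ 4·x + 5 (mod f(x))

Multiply as integer polynomials: a · b = 42·x^2 + 192·x + 198. Reducing coefficients mod 19: a · b ≡ 4·x^2 + 2·x + 8. Now divide by f(x) = x^2 + 9·x + 15 in F_19[x], eliminating the leading term at each step:
  leading term 4·x^2: subtract (4)·f(x) = 4·x^2 + 17·x + 3, leaving 4·x + 5 (coefficients mod 19)
The degree is now < 2, so this is the remainder. Hence a · b ≡ 4·x + 5 in F_19[x]/(f).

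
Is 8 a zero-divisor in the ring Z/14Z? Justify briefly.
gcd(8, 14) = 2 > 1, so 8 is not a unit in Z/14Z. In Z/nZ every nonzero non-unit is a zero-divisor: explicitly, take b = 14/gcd = 7 ≠ 0 (mod 14); then 8·7 = 56 = 4·14, i.e. 8·7 ≡ 0 (mod 14). So 8 is a zero-divisor.

Final answer: YES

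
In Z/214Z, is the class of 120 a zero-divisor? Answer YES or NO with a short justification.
YES

gcd(120, 214) = 2 > 1, so 120 is not a unit in Z/214Z. In Z/nZ every nonzero non-unit is a zero-divisor: explicitly, take b = 214/gcd = 107 ≠ 0 (mod 214); then 120·107 = 12840 = 60·214, i.e. 120·107 ≡ 0 (mod 214). So 120 is a zero-divisor.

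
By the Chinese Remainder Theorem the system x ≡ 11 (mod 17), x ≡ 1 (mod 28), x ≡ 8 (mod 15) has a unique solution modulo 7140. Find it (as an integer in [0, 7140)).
The moduli 17, 28, 15 are pairwise coprime, so by the CRT there is a unique solution mod 17·28·15 = 7140.
Solve by successive substitution. Start with x ≡ 11 (mod 17).
  Combine with x ≡ 1 (mod 28): write x = 11 + 17·t and require 11 + 17·t ≡ 1 (mod 28), i.e. 17·t ≡ 1 − 11 ≡ 18 (mod 28). Since 17^(−1) ≡ 5 (mod 28), t ≡ 5·18 ≡ 6 (mod 28). So x ≡ 11 + 17·6 = 113 (mod 476).
  Combine with x ≡ 8 (mod 15): write x = 113 + 476·t and require 113 + 476·t ≡ 8 (mod 15), i.e. 476·t ≡ 8 − 113 ≡ 0 (mod 15). Since 476^(−1) ≡ 11 (mod 15) (476 ≡ 11 (mod 15)), t ≡ 11·0 ≡ 0 (mod 15). So x ≡ 113 + 476·0 = 113 (mod 7140).
Unique solution in [0, 7140): x = 113.

Final answer: x ≡ 113 (mod 7140); the representative in [0, 7140) is 113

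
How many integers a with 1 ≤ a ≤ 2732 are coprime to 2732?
The number of a ∈ {1, ..., 2732} with gcd(a, 2732) = 1 is by definition Euler's totient φ(2732). φ is multiplicative, with φ(p^e) = p^e − p^(e−1). Factorise 2732 = 2^2 · 683. Then
  φ(2732) = (2^2 − 2^1) · (683 − 1) = 2 · 682 = 1364.
So there are 1364 such integers.

Final answer: 1364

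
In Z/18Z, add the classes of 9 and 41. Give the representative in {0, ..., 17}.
14

Reduce the summands first: 41 ≡ 5 (mod 18), so 9 + 41 ≡ 9 + 5 (mod 18). 9 + 5 = 14; 14 = 0·18 + 14, so (9 + 41) mod 18 = 14.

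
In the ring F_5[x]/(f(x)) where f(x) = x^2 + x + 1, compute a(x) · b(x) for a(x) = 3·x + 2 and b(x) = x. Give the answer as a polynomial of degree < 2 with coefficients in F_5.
a · b ≡ 4·x + 2 (mod f(x))

Multiply as integer polynomials: a · b = 3·x^2 + 2·x. Reducing coefficients mod 5: a · b ≡ 3·x^2 + 2·x. Now divide by f(x) = x^2 + x + 1 in F_5[x], eliminating the leading term at each step:
  leading term 3·x^2: subtract (3)·f(x) = 3·x^2 + 3·x + 3, leaving 4·x + 2 (coefficients mod 5)
The degree is now < 2, so this is the remainder. Hence a · b ≡ 4·x + 2 in F_5[x]/(f).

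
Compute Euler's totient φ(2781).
φ(2781) = 1836

φ is multiplicative, with φ(p^e) = p^e − p^(e−1). Factorise 2781 = 3^3 · 103. Then
  φ(2781) = (3^3 − 3^2) · (103 − 1) = 18 · 102 = 1836.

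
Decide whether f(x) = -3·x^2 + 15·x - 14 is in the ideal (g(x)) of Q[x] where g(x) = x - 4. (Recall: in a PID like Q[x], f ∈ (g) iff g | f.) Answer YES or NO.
NO

In Q[x] the ideal (g) consists of all multiples of g, so f ∈ (g) iff g | f, i.e. iff the remainder of f on division by g is 0. Divide f by g (g is monic, so eliminate the leading term of the running remainder at each step):
  leading term -3·x^2: subtract (-3·x)·g(x) = -3·x^2 + 12·x, leaving 3·x - 14
  leading term 3·x: subtract (3)·g(x) = 3·x - 12, leaving -2
The remainder r(x) = -2 ≠ 0 (and deg r < deg g), so g ∤ f, i.e. f ∉ (g).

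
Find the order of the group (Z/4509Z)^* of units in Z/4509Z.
(Z/4509Z)^* consists of the classes a with gcd(a, 4509) = 1, so its order is φ(4509). φ is multiplicative, with φ(p^e) = p^e − p^(e−1). Factorise 4509 = 3^3 · 167. Then
  φ(4509) = (3^3 − 3^2) · (167 − 1) = 18 · 166 = 2988.
Thus |(Z/4509Z)^*| = 2988.

Final answer: |(Z/4509Z)^*| = 2988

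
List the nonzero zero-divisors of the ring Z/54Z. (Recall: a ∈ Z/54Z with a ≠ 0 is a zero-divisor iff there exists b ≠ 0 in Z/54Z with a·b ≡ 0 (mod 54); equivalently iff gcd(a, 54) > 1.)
nonzero zero-divisors of Z/54Z = {2, 3, 4, 6, 8, 9, 10, 12, 14, 15, 16, 18, 20, 21, 22, 24, 26, 27, 28, 30, 32, 33, 34, 36, 38, 39, 40, 42, 44, 45, 46, 48, 50, 51, 52}

An element a ∈ Z/54Z (with a ≠ 0) is a zero-divisor iff gcd(a, 54) > 1 (because a is a unit precisely when gcd(a, n) = 1, and in Z/nZ every nonzero, non-unit element is a zero-divisor). Scan a = 1, ..., 53 and keep those with gcd(a, 54) > 1:
  gcd(2, 54) = 2, gcd(3, 54) = 3, gcd(4, 54) = 2, gcd(6, 54) = 6, gcd(8, 54) = 2, gcd(9, 54) = 9, gcd(10, 54) = 2, gcd(12, 54) = 6, gcd(14, 54) = 2, gcd(15, 54) = 3, gcd(16, 54) = 2, gcd(18, 54) = 18, gcd(20, 54) = 2, gcd(21, 54) = 3, gcd(22, 54) = 2, gcd(24, 54) = 6, gcd(26, 54) = 2, gcd(27, 54) = 27, gcd(28, 54) = 2, gcd(30, 54) = 6, gcd(32, 54) = 2, gcd(33, 54) = 3, gcd(34, 54) = 2, gcd(36, 54) = 18, gcd(38, 54) = 2, gcd(39, 54) = 3, gcd(40, 54) = 2, gcd(42, 54) = 6, gcd(44, 54) = 2, gcd(45, 54) = 9, gcd(46, 54) = 2, gcd(48, 54) = 6, gcd(50, 54) = 2, gcd(51, 54) = 3, gcd(52, 54) = 2.
All other a ∈ {1, ..., 53} have gcd(a, 54) = 1 and are units. So the nonzero zero-divisors are exactly the 35 values of a appearing in this scan.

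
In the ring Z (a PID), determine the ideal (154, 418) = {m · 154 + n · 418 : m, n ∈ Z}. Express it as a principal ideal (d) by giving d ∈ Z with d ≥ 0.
(154, 418) = (22); d = 22

In the PID Z, (a, b) is generated by gcd(a, b). Compute gcd(418, 154) with the extended Euclidean algorithm, tracking rows (r, s, t) with s·418 + t·154 = r:
  row A: (418, 1, 0)   [1·418 + 0·154 = 418]
  row B: (154, 0, 1)   [0·418 + 1·154 = 154]
  418 = 2·154 + 110   → row C = row A − 2·row B = (110, 1, −2)   [check: 1·418 − 2·154 = 110]
  154 = 1·110 + 44   → row D = row B − 1·row C = (44, −1, 3)   [check: −1·418 + 3·154 = 44]
  110 = 2·44 + 22   → row E = row C − 2·row D = (22, 3, −8)   [check: 3·418 − 8·154 = 22]
  44 = 2·22 + 0   → remainder 0, stop. gcd = 22 (last nonzero row E).
So gcd(154, 418) = 22, with Bézout identity 3·418 − 8·154 = 22. Containment (⊇): the Bézout identity exhibits 22 as an element of (154, 418), giving (22) ⊆ (154, 418). Containment (⊆): since 22 | 154 and 22 | 418 (154 = 22·7, 418 = 22·19), every Z-linear combination of 154 and 418 is divisible by 22, so (154, 418) ⊆ (22). Therefore (154, 418) = (22), d = 22.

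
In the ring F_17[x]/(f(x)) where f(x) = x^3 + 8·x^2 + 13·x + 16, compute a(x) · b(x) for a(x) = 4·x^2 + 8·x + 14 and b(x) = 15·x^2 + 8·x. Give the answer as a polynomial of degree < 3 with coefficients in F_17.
a · b ≡ 10·x^2 + 16·x + 12 (mod f(x))

Multiply as integer polynomials: a · b = 60·x^4 + 152·x^3 + 274·x^2 + 112·x. Reducing coefficients mod 17: a · b ≡ 9·x^4 + 16·x^3 + 2·x^2 + 10·x. Now divide by f(x) = x^3 + 8·x^2 + 13·x + 16 in F_17[x], eliminating the leading term at each step:
  leading term 9·x^4: subtract (9·x)·f(x) = 9·x^4 + 4·x^3 + 15·x^2 + 8·x, leaving 12·x^3 + 4·x^2 + 2·x (coefficients mod 17)
  leading term 12·x^3: subtract (12)·f(x) = 12·x^3 + 11·x^2 + 3·x + 5, leaving 10·x^2 + 16·x + 12 (coefficients mod 17)
The degree is now < 3, so this is the remainder. Hence a · b ≡ 10·x^2 + 16·x + 12 in F_17[x]/(f).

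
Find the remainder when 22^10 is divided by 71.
Use repeated squaring. Binary(10) = 1010. Walk through the bits of the exponent 10 left-to-right: at each bit after the leading one, square the running value, then multiply by 22 if the bit is 1 (always reducing mod 71):
  bit 1 = 1 (leading): start with 22.
  bit 2 = 0: square 22^2 = 484 ≡ 58 (mod 71).
  bit 3 = 1: square 58^2 = 3364 ≡ 27; bit is 1, so multiply 27·22 = 594 ≡ 26 (mod 71).
  bit 4 = 0: square 26^2 = 676 ≡ 37 (mod 71).
Final value: 22^10 ≡ 37 (mod 71).

Final answer: 37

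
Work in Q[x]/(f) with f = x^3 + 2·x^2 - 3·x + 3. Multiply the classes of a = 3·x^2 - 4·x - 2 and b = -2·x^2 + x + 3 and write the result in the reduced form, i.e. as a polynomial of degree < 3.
a · b ≡ -55·x^2 + 73·x - 75 (mod f(x))

First multiply in Q[x] without reducing: a · b = -6·x^4 + 11·x^3 + 9·x^2 - 14·x - 6. Now divide by f(x) = x^3 + 2·x^2 - 3·x + 3, eliminating the leading term at each step:
  leading term -6·x^4: subtract (-6·x)·f(x) = -6·x^4 - 12·x^3 + 18·x^2 - 18·x, leaving 23·x^3 - 9·x^2 + 4·x - 6
  leading term 23·x^3: subtract (23)·f(x) = 23·x^3 + 46·x^2 - 69·x + 69, leaving -55·x^2 + 73·x - 75
The degree is now < 3, so this is the remainder. Hence a · b ≡ -55·x^2 + 73·x - 75 in Q[x]/(f).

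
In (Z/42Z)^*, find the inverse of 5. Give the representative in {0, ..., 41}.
Apply the extended Euclidean algorithm to (42, 5), tracking rows (r, s, t) with s·42 + t·5 = r. Each division r_prev = q·r_cur + r_new produces the new row as (previous row) − q·(current row):
  row A: (42, 1, 0)   [1·42 + 0·5 = 42]
  row B: (5, 0, 1)   [0·42 + 1·5 = 5]
  42 = 8·5 + 2   → row C = row A − 8·row B = (2, 1, −8)   [check: 1·42 − 8·5 = 2]
  5 = 2·2 + 1   → row D = row B − 2·row C = (1, −2, 17)   [check: −2·42 + 17·5 = 1]
  2 = 2·1 + 0   → remainder 0, stop. gcd = 1 (last nonzero row D).
The gcd is 1, so 5 is invertible mod 42. The last nonzero row gives −2·42 + 17·5 = 1, so t = 17. So 5^(−1) ≡ 17 (mod 42). Verify: 5 · 17 = 85 ≡ 1 (mod 42). ✓

Final answer: 5^(−1) ≡ 17 (mod 42)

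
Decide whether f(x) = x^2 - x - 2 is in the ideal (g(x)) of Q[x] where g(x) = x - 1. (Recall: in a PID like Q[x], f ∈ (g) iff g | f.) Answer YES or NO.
In Q[x] the ideal (g) consists of all multiples of g, so f ∈ (g) iff g | f, i.e. iff the remainder of f on division by g is 0. Divide f by g (g is monic, so eliminate the leading term of the running remainder at each step):
  leading term x^2: subtract (x)·g(x) = x^2 - x, leaving -2
The remainder r(x) = -2 ≠ 0 (and deg r < deg g), so g ∤ f, i.e. f ∉ (g).

Final answer: NO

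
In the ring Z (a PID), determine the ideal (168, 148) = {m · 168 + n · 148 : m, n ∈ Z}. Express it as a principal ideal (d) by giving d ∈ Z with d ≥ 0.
In the PID Z, (a, b) is generated by gcd(a, b). Compute gcd(168, 148) with the extended Euclidean algorithm, tracking rows (r, s, t) with s·168 + t·148 = r:
  row A: (168, 1, 0)   [1·168 + 0·148 = 168]
  row B: (148, 0, 1)   [0·168 + 1·148 = 148]
  168 = 1·148 + 20   → row C = row A − 1·row B = (20, 1, −1)   [check: 1·168 − 1·148 = 20]
  148 = 7·20 + 8   → row D = row B − 7·row C = (8, −7, 8)   [check: −7·168 + 8·148 = 8]
  20 = 2·8 + 4   → row E = row C − 2·row D = (4, 15, −17)   [check: 15·168 − 17·148 = 4]
  8 = 2·4 + 0   → remainder 0, stop. gcd = 4 (last nonzero row E).
So gcd(168, 148) = 4, with Bézout identity 15·168 − 17·148 = 4. Containment (⊇): the Bézout identity exhibits 4 as an element of (168, 148), giving (4) ⊆ (168, 148). Containment (⊆): since 4 | 168 and 4 | 148 (168 = 4·42, 148 = 4·37), every Z-linear combination of 168 and 148 is divisible by 4, so (168, 148) ⊆ (4). Therefore (168, 148) = (4), d = 4.

Final answer: (168, 148) = (4); d = 4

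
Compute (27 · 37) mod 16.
Reduce the factors first: 27 ≡ 11, 37 ≡ 5 (mod 16), so 27 · 37 ≡ 11 · 5 (mod 16). 11 · 5 = 55. Dividing by 16: 55 = 3·16 + 7. So (27 · 37) mod 16 = 7.

Final answer: 7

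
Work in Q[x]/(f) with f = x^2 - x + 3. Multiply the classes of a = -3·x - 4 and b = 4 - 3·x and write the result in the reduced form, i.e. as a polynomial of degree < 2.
First multiply in Q[x] without reducing: a · b = 9·x^2 - 16. Now divide by f(x) = x^2 - x + 3, eliminating the leading term at each step:
  leading term 9·x^2: subtract (9)·f(x) = 9·x^2 - 9·x + 27, leaving 9·x - 43
The degree is now < 2, so this is the remainder. Hence a · b ≡ 9·x - 43 in Q[x]/(f).

Final answer: a · b ≡ 9·x - 43 (mod f(x))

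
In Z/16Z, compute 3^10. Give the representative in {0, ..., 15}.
9

Use repeated squaring. Binary(10) = 1010. Walk through the bits of the exponent 10 left-to-right: at each bit after the leading one, square the running value, then multiply by 3 if the bit is 1 (always reducing mod 16):
  bit 1 = 1 (leading): start with 3.
  bit 2 = 0: square 3^2 = 9 (mod 16).
  bit 3 = 1: square 9^2 = 81 ≡ 1; bit is 1, so multiply 1·3 = 3 (mod 16).
  bit 4 = 0: square 3^2 = 9 (mod 16).
Final value: 3^10 ≡ 9 (mod 16).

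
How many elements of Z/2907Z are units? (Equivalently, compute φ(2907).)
Z/2907Z has φ(2907) = 1728 units

An element a ∈ Z/2907Z is a unit iff gcd(a, 2907) = 1, so the number of units is φ(2907). φ is multiplicative, with φ(p^e) = p^e − p^(e−1). Factorise 2907 = 3^2 · 17 · 19. Then
  φ(2907) = (3^2 − 3^1) · (17 − 1) · (19 − 1) = 6 · 16 · 18 = 1728.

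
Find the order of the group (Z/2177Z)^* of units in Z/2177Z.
|(Z/2177Z)^*| = 1860

(Z/2177Z)^* consists of the classes a with gcd(a, 2177) = 1, so its order is φ(2177). φ is multiplicative, with φ(p^e) = p^e − p^(e−1). Factorise 2177 = 7 · 311. Then
  φ(2177) = (7 − 1) · (311 − 1) = 6 · 310 = 1860.
Thus |(Z/2177Z)^*| = 1860.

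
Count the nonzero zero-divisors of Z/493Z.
In Z/493Z each nonzero element is either a unit (gcd with 493 is 1) or a zero-divisor (gcd > 1). The number of units is φ(493): factorise 493 = 17 · 29, so φ(493) = (17 − 1) · (29 − 1) = 16 · 28 = 448. The nonzero elements number 493 − 1 = 492. Hence the nonzero zero-divisors number 492 − 448 = 44.

Final answer: Z/493Z has 44 nonzero zero-divisors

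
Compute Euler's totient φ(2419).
φ is multiplicative, with φ(p^e) = p^e − p^(e−1). Factorise 2419 = 41 · 59. Then
  φ(2419) = (41 − 1) · (59 − 1) = 40 · 58 = 2320.

Final answer: φ(2419) = 2320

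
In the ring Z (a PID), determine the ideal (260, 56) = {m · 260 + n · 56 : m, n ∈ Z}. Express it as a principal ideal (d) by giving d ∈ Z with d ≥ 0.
(260, 56) = (4); d = 4

In the PID Z, (a, b) is generated by gcd(a, b). Compute gcd(260, 56) with the extended Euclidean algorithm, tracking rows (r, s, t) with s·260 + t·56 = r:
  row A: (260, 1, 0)   [1·260 + 0·56 = 260]
  row B: (56, 0, 1)   [0·260 + 1·56 = 56]
  260 = 4·56 + 36   → row C = row A − 4·row B = (36, 1, −4)   [check: 1·260 − 4·56 = 36]
  56 = 1·36 + 20   → row D = row B − 1·row C = (20, −1, 5)   [check: −1·260 + 5·56 = 20]
  36 = 1·20 + 16   → row E = row C − 1·row D = (16, 2, −9)   [check: 2·260 − 9·56 = 16]
  20 = 1·16 + 4   → row F = row D − 1·row E = (4, −3, 14)   [check: −3·260 + 14·56 = 4]
  16 = 4·4 + 0   → remainder 0, stop. gcd = 4 (last nonzero row F).
So gcd(260, 56) = 4, with Bézout identity −3·260 + 14·56 = 4. Containment (⊇): the Bézout identity exhibits 4 as an element of (260, 56), giving (4) ⊆ (260, 56). Containment (⊆): since 4 | 260 and 4 | 56 (260 = 4·65, 56 = 4·14), every Z-linear combination of 260 and 56 is divisible by 4, so (260, 56) ⊆ (4). Therefore (260, 56) = (4), d = 4.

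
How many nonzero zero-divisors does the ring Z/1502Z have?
In Z/1502Z each nonzero element is either a unit (gcd with 1502 is 1) or a zero-divisor (gcd > 1). The number of units is φ(1502): factorise 1502 = 2 · 751, so φ(1502) = (2 − 1) · (751 − 1) = 1 · 750 = 750. The nonzero elements number 1502 − 1 = 1501. Hence the nonzero zero-divisors number 1501 − 750 = 751.

Final answer: Z/1502Z has 751 nonzero zero-divisors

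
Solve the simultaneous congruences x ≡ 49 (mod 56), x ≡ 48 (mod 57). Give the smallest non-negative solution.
x ≡ 105 (mod 3192); the representative in [0, 3192) is 105

The moduli 56, 57 are pairwise coprime, so by the CRT there is a unique solution mod 56·57 = 3192.
Solve by successive substitution. Start with x ≡ 49 (mod 56).
  Combine with x ≡ 48 (mod 57): write x = 49 + 56·t and require 49 + 56·t ≡ 48 (mod 57), i.e. 56·t ≡ 48 − 49 ≡ 56 (mod 57). Since 56^(−1) ≡ 56 (mod 57), t ≡ 56·56 ≡ 1 (mod 57). So x ≡ 49 + 56·1 = 105 (mod 3192).
Unique solution in [0, 3192): x = 105.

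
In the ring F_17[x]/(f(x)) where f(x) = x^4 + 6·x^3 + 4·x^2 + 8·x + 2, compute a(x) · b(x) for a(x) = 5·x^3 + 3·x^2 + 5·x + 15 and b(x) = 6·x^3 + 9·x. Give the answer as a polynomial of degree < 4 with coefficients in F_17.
a · b ≡ 12·x^3 + 4·x^2 + 13·x + 16 (mod f(x))

Multiply as integer polynomials: a · b = 30·x^6 + 18·x^5 + 75·x^4 + 117·x^3 + 45·x^2 + 135·x. Reducing coefficients mod 17: a · b ≡ 13·x^6 + x^5 + 7·x^4 + 15·x^3 + 11·x^2 + 16·x. Now divide by f(x) = x^4 + 6·x^3 + 4·x^2 + 8·x + 2 in F_17[x], eliminating the leading term at each step:
  leading term 13·x^6: subtract (13·x^2)·f(x) = 13·x^6 + 10·x^5 + x^4 + 2·x^3 + 9·x^2, leaving 8·x^5 + 6·x^4 + 13·x^3 + 2·x^2 + 16·x (coefficients mod 17)
  leading term 8·x^5: subtract (8·x)·f(x) = 8·x^5 + 14·x^4 + 15·x^3 + 13·x^2 + 16·x, leaving 9·x^4 + 15·x^3 + 6·x^2 (coefficients mod 17)
  leading term 9·x^4: subtract (9)·f(x) = 9·x^4 + 3·x^3 + 2·x^2 + 4·x + 1, leaving 12·x^3 + 4·x^2 + 13·x + 16 (coefficients mod 17)
The degree is now < 4, so this is the remainder. Hence a · b ≡ 12·x^3 + 4·x^2 + 13·x + 16 in F_17[x]/(f).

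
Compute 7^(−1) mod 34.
7^(−1) ≡ 5 (mod 34)

Apply the extended Euclidean algorithm to (34, 7), tracking rows (r, s, t) with s·34 + t·7 = r. Each division r_prev = q·r_cur + r_new produces the new row as (previous row) − q·(current row):
  row A: (34, 1, 0)   [1·34 + 0·7 = 34]
  row B: (7, 0, 1)   [0·34 + 1·7 = 7]
  34 = 4·7 + 6   → row C = row A − 4·row B = (6, 1, −4)   [check: 1·34 − 4·7 = 6]
  7 = 1·6 + 1   → row D = row B − 1·row C = (1, −1, 5)   [check: −1·34 + 5·7 = 1]
  6 = 6·1 + 0   → remainder 0, stop. gcd = 1 (last nonzero row D).
The gcd is 1, so 7 is invertible mod 34. The last nonzero row gives −1·34 + 5·7 = 1, so t = 5. So 7^(−1) ≡ 5 (mod 34). Verify: 7 · 5 = 35 ≡ 1 (mod 34). ✓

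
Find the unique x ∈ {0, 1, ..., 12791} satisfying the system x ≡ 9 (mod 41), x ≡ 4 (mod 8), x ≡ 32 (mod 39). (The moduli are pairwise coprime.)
The moduli 41, 8, 39 are pairwise coprime, so by the CRT there is a unique solution mod 41·8·39 = 12792.
Solve by successive substitution. Start with x ≡ 9 (mod 41).
  Combine with x ≡ 4 (mod 8): write x = 9 + 41·t and require 9 + 41·t ≡ 4 (mod 8), i.e. 41·t ≡ 4 − 9 ≡ 3 (mod 8). Since 41^(−1) ≡ 1 (mod 8) (41 ≡ 1 (mod 8)), t ≡ 1·3 ≡ 3 (mod 8). So x ≡ 9 + 41·3 = 132 (mod 328).
  Combine with x ≡ 32 (mod 39): write x = 132 + 328·t and require 132 + 328·t ≡ 32 (mod 39), i.e. 328·t ≡ 32 − 132 ≡ 17 (mod 39). Since 328^(−1) ≡ 22 (mod 39) (328 ≡ 16 (mod 39)), t ≡ 22·17 ≡ 23 (mod 39). So x ≡ 132 + 328·23 = 7676 (mod 12792).
Unique solution in [0, 12792): x = 7676.

Final answer: x ≡ 7676 (mod 12792); the representative in [0, 12792) is 7676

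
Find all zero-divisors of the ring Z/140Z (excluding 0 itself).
nonzero zero-divisors of Z/140Z = {2, 4, 5, 6, 7, 8, 10, 12, 14, 15, 16, 18, 20, 21, 22, 24, 25, 26, 28, 30, 32, 34, 35, 36, 38, 40, 42, 44, 45, 46, 48, 49, 50, 52, 54, 55, 56, 58, 60, 62, 63, 64, 65, 66, 68, 70, 72, 74, 75, 76, 77, 78, 80, 82, 84, 85, 86, 88, 90, 91, 92, 94, 95, 96, 98, 100, 102, 104, 105, 106, 108, 110, 112, 114, 115, 116, 118, 119, 120, 122, 124, 125, 126, 128, 130, 132, 133, 134, 135, 136, 138}

An element a ∈ Z/140Z (with a ≠ 0) is a zero-divisor iff gcd(a, 140) > 1 (because a is a unit precisely when gcd(a, n) = 1, and in Z/nZ every nonzero, non-unit element is a zero-divisor). Scan a = 1, ..., 139 and keep those with gcd(a, 140) > 1:
  gcd(2, 140) = 2, gcd(4, 140) = 4, gcd(5, 140) = 5, gcd(6, 140) = 2, gcd(7, 140) = 7, gcd(8, 140) = 4, gcd(10, 140) = 10, gcd(12, 140) = 4, gcd(14, 140) = 14, gcd(15, 140) = 5, gcd(16, 140) = 4, gcd(18, 140) = 2, gcd(20, 140) = 20, gcd(21, 140) = 7, gcd(22, 140) = 2, gcd(24, 140) = 4, gcd(25, 140) = 5, gcd(26, 140) = 2, gcd(28, 140) = 28, gcd(30, 140) = 10, gcd(32, 140) = 4, gcd(34, 140) = 2, gcd(35, 140) = 35, gcd(36, 140) = 4, gcd(38, 140) = 2, gcd(40, 140) = 20, gcd(42, 140) = 14, gcd(44, 140) = 4, gcd(45, 140) = 5, gcd(46, 140) = 2, gcd(48, 140) = 4, gcd(49, 140) = 7, gcd(50, 140) = 10, gcd(52, 140) = 4, gcd(54, 140) = 2, gcd(55, 140) = 5, gcd(56, 140) = 28, gcd(58, 140) = 2, gcd(60, 140) = 20, gcd(62, 140) = 2, gcd(63, 140) = 7, gcd(64, 140) = 4, gcd(65, 140) = 5, gcd(66, 140) = 2, gcd(68, 140) = 4, gcd(70, 140) = 70, gcd(72, 140) = 4, gcd(74, 140) = 2, gcd(75, 140) = 5, gcd(76, 140) = 4, gcd(77, 140) = 7, gcd(78, 140) = 2, gcd(80, 140) = 20, gcd(82, 140) = 2, gcd(84, 140) = 28, gcd(85, 140) = 5, gcd(86, 140) = 2, gcd(88, 140) = 4, gcd(90, 140) = 10, gcd(91, 140) = 7, gcd(92, 140) = 4, gcd(94, 140) = 2, gcd(95, 140) = 5, gcd(96, 140) = 4, gcd(98, 140) = 14, gcd(100, 140) = 20, gcd(102, 140) = 2, gcd(104, 140) = 4, gcd(105, 140) = 35, gcd(106, 140) = 2, gcd(108, 140) = 4, gcd(110, 140) = 10, gcd(112, 140) = 28, gcd(114, 140) = 2, gcd(115, 140) = 5, gcd(116, 140) = 4, gcd(118, 140) = 2, gcd(119, 140) = 7, gcd(120, 140) = 20, gcd(122, 140) = 2, gcd(124, 140) = 4, gcd(125, 140) = 5, gcd(126, 140) = 14, gcd(128, 140) = 4, gcd(130, 140) = 10, gcd(132, 140) = 4, gcd(133, 140) = 7, gcd(134, 140) = 2, gcd(135, 140) = 5, gcd(136, 140) = 4, gcd(138, 140) = 2.
All other a ∈ {1, ..., 139} have gcd(a, 140) = 1 and are units. So the nonzero zero-divisors are exactly the 91 values of a appearing in this scan.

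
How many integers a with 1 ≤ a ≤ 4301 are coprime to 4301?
3520

The number of a ∈ {1, ..., 4301} with gcd(a, 4301) = 1 is by definition Euler's totient φ(4301). φ is multiplicative, with φ(p^e) = p^e − p^(e−1). Factorise 4301 = 11 · 17 · 23. Then
  φ(4301) = (11 − 1) · (17 − 1) · (23 − 1) = 10 · 16 · 22 = 3520.
So there are 3520 such integers.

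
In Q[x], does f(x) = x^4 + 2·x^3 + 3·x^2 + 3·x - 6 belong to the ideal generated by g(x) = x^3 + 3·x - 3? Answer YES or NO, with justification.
In Q[x] the ideal (g) consists of all multiples of g, so f ∈ (g) iff g | f, i.e. iff the remainder of f on division by g is 0. Divide f by g (g is monic, so eliminate the leading term of the running remainder at each step):
  leading term x^4: subtract (x)·g(x) = x^4 + 3·x^2 - 3·x, leaving 2·x^3 + 6·x - 6
  leading term 2·x^3: subtract (2)·g(x) = 2·x^3 + 6·x - 6, leaving 0
The remainder is 0, so f(x) = g(x) · h(x) with h(x) = x + 2. Hence g | f, i.e. f ∈ (g).

Final answer: YES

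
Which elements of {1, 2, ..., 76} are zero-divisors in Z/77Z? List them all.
An element a ∈ Z/77Z (with a ≠ 0) is a zero-divisor iff gcd(a, 77) > 1 (because a is a unit precisely when gcd(a, n) = 1, and in Z/nZ every nonzero, non-unit element is a zero-divisor). Scan a = 1, ..., 76 and keep those with gcd(a, 77) > 1:
  gcd(7, 77) = 7, gcd(11, 77) = 11, gcd(14, 77) = 7, gcd(21, 77) = 7, gcd(22, 77) = 11, gcd(28, 77) = 7, gcd(33, 77) = 11, gcd(35, 77) = 7, gcd(42, 77) = 7, gcd(44, 77) = 11, gcd(49, 77) = 7, gcd(55, 77) = 11, gcd(56, 77) = 7, gcd(63, 77) = 7, gcd(66, 77) = 11, gcd(70, 77) = 7.
All other a ∈ {1, ..., 76} have gcd(a, 77) = 1 and are units. So the nonzero zero-divisors are exactly the 16 values of a appearing in this scan.

Final answer: nonzero zero-divisors of Z/77Z = {7, 11, 14, 21, 22, 28, 33, 35, 42, 44, 49, 55, 56, 63, 66, 70}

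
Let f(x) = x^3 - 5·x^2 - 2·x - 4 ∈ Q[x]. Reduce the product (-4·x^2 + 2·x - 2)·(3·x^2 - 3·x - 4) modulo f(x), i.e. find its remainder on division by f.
First multiply in Q[x] without reducing: a · b = -12·x^4 + 18·x^3 + 4·x^2 - 2·x + 8. Now divide by f(x) = x^3 - 5·x^2 - 2·x - 4, eliminating the leading term at each step:
  leading term -12·x^4: subtract (-12·x)·f(x) = -12·x^4 + 60·x^3 + 24·x^2 + 48·x, leaving -42·x^3 - 20·x^2 - 50·x + 8
  leading term -42·x^3: subtract (-42)·f(x) = -42·x^3 + 210·x^2 + 84·x + 168, leaving -230·x^2 - 134·x - 160
The degree is now < 3, so this is the remainder. Hence a · b ≡ -230·x^2 - 134·x - 160 in Q[x]/(f).

Final answer: a · b ≡ -230·x^2 - 134·x - 160 (mod f(x))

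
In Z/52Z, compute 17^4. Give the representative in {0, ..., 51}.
9

Use repeated squaring. Binary(4) = 100. Walk through the bits of the exponent 4 left-to-right: at each bit after the leading one, square the running value, then multiply by 17 if the bit is 1 (always reducing mod 52):
  bit 1 = 1 (leading): start with 17.
  bit 2 = 0: square 17^2 = 289 ≡ 29 (mod 52).
  bit 3 = 0: square 29^2 = 841 ≡ 9 (mod 52).
Final value: 17^4 ≡ 9 (mod 52).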